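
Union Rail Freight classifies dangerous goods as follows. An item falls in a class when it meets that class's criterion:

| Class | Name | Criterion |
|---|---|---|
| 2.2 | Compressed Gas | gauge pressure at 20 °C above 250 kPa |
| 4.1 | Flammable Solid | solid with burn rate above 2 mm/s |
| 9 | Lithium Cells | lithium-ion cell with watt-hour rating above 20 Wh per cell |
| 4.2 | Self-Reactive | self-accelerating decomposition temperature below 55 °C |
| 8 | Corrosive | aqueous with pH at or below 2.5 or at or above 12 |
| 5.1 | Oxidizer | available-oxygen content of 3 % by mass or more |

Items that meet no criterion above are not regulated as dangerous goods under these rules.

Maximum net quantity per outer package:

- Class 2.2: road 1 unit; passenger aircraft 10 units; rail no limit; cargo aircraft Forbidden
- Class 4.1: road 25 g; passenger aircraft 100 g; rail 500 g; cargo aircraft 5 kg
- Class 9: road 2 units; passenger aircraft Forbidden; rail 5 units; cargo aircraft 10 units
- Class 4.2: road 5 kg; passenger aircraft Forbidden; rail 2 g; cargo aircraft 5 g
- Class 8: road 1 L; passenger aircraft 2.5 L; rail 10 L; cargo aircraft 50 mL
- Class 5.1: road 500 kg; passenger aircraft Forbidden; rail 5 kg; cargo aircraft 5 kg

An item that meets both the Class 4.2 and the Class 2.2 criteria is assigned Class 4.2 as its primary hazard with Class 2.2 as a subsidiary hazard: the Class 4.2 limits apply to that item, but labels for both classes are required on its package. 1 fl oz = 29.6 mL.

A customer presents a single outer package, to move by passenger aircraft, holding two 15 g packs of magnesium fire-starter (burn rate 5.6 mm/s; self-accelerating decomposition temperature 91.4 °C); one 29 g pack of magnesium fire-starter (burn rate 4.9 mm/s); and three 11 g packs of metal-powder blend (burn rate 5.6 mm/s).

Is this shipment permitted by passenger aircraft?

Magnesium fire-starter: burn rate 5.6 mm/s > 2 mm/s → Class 4.1 (Flammable Solid).
The magnesium fire-starter has burn rate 4.9 mm/s, which is > 2 mm/s, so it is Class 4.1 (Flammable Solid).
The metal-powder blend has burn rate 5.6 mm/s, which is > 2 mm/s, so it is Class 4.1 (Flammable Solid).
Class 4.1 net quantity: (two 15 g packs = 30 g) + 29 g + (three 11 g packs = 33 g) = 92 g.
92 g ≤ 100 g (passenger aircraft limit, Class 4.1) — within limit.

Yes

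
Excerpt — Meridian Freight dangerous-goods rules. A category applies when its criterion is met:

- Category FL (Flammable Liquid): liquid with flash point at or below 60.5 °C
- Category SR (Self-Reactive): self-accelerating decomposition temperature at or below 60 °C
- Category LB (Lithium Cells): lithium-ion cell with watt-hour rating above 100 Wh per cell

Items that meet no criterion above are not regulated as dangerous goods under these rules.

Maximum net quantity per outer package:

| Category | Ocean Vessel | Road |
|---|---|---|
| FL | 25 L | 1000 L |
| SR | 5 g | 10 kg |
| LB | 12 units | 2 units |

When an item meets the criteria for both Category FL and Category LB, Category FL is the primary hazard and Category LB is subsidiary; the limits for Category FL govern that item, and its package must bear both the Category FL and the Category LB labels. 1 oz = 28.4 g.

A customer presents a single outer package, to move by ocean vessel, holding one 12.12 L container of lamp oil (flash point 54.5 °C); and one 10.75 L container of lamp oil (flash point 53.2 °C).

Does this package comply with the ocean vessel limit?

Yes

Lamp oil: flash point 54.5 °C ≤ 60.5 °C → Category FL (Flammable Liquid).
The lamp oil has flash point 53.2 °C, which is ≤ 60.5 °C, so it is Category FL (Flammable Liquid).
Category FL net quantity: 12.12 L + 10.75 L = 22.87 L.
That is within the Category FL ocean vessel limit of 25 L.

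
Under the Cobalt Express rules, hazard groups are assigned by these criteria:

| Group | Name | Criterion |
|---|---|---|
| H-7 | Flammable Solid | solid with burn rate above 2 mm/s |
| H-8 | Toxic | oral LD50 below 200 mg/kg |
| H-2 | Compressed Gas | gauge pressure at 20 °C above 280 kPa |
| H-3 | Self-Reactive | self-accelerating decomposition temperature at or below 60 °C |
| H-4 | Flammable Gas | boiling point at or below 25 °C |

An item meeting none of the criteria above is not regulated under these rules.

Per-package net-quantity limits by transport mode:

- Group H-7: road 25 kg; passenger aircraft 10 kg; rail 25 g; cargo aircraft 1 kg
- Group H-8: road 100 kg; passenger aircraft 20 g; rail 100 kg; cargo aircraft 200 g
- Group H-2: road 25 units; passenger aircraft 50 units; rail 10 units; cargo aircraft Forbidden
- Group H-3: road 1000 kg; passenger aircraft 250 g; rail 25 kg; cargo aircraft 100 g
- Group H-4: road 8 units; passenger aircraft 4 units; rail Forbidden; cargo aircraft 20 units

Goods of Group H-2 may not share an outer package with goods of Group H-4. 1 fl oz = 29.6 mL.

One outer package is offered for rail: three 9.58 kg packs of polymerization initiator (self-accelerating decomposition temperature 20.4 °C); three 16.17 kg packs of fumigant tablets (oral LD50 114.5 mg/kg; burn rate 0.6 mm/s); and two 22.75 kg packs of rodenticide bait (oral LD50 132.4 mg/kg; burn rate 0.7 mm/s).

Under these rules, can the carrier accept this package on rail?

No

Polymerization initiator: self-accelerating decomposition temperature 20.4 °C ≤ 60 °C → Group H-3 (Self-Reactive).
Oral LD50 114.5 mg/kg meets the Group H-8 criterion (Toxic), so the fumigant tablets are Group H-8.
Rodenticide bait: oral LD50 132.4 mg/kg < 200 mg/kg → Group H-8 (Toxic).
Group H-8 net quantity: (three 16.17 kg packs = 48.51 kg) + (two 22.75 kg packs = 45.5 kg) = 94.01 kg.
94.01 kg ≤ 100 kg (rail limit, Group H-8) — within limit.
Group H-3 quantity: three 9.58 kg packs = 28.74 kg.
28.74 kg > 25 kg (rail limit, Group H-3) — over the limit.
The segregation rule (Group H-2 with Group H-4) does not apply to Group H-8 with Group H-3.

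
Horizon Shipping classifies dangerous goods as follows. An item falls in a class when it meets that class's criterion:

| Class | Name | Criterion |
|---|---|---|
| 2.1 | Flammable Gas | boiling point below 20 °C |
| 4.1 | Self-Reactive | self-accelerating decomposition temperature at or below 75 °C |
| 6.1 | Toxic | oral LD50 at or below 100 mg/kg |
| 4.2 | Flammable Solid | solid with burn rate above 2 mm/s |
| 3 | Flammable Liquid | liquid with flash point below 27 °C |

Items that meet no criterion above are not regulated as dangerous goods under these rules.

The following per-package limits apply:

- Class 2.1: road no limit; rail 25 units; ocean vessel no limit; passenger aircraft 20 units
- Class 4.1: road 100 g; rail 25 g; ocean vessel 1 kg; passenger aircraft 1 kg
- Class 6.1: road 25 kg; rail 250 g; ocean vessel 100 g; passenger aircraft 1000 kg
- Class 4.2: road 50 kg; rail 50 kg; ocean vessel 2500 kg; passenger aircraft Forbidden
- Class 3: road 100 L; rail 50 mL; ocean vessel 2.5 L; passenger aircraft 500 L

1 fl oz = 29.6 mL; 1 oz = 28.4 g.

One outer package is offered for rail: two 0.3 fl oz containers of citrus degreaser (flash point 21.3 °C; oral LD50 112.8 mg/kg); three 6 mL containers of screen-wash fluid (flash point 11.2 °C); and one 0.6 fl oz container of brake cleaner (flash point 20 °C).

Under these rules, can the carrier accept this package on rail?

No

The citrus degreaser has flash point 21.3 °C, which is < 27 °C, so it is Class 3 (Flammable Liquid).
Screen-wash fluid: flash point 11.2 °C < 27 °C → Class 3 (Flammable Liquid).
Brake cleaner: flash point 20 °C < 27 °C → Class 3 (Flammable Liquid).
Class 3 net quantity: (two 0.3 fl oz containers = 17.76 mL) + (three 6 mL containers = 18 mL) + (one 0.6 fl oz container = 17.76 mL) = 53.52 mL.
That exceeds the Class 3 rail limit of 50 mL.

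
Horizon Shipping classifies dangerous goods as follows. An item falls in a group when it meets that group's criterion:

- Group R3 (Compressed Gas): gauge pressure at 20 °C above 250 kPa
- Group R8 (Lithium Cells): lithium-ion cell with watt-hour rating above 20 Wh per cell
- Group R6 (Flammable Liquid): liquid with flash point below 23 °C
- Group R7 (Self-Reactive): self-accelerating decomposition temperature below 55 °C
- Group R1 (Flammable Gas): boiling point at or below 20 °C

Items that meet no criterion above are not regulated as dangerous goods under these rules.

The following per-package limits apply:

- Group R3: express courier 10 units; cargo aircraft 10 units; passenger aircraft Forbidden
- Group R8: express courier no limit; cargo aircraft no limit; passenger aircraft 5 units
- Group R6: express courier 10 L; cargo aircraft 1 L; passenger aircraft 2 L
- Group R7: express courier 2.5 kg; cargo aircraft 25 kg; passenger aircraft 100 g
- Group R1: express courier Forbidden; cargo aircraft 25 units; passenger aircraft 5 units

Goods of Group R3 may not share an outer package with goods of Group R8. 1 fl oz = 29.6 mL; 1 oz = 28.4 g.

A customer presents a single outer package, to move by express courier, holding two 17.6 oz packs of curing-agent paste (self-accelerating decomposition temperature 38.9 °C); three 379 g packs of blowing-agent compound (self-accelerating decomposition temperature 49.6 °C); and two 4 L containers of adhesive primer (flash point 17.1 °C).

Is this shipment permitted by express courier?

Yes

Self-accelerating decomposition temperature 38.9 °C meets the Group R7 criterion (Self-Reactive), so the curing-agent paste is Group R7.
The blowing-agent compound has self-accelerating decomposition temperature 49.6 °C, which is < 55 °C, so it is Group R7 (Self-Reactive).
Flash point 17.1 °C meets the Group R6 criterion (Flammable Liquid), so the adhesive primer is Group R6.
Total Group R7: (two 17.6 oz packs = 999.68 g) + (three 379 g packs = 1.137 kg) = 2136.68 g.
2136.68 g ≤ 2.5 kg (express courier limit, Group R7) — within limit.
Group R6 quantity: two 4 L containers = 8 L.
8 L is within the express courier limit of 10 L for Group R6.
The segregation rule (Group R3 with Group R8) does not apply to Group R7 with Group R6.
Every hazard group is within its express courier limit and no segregation rule is violated.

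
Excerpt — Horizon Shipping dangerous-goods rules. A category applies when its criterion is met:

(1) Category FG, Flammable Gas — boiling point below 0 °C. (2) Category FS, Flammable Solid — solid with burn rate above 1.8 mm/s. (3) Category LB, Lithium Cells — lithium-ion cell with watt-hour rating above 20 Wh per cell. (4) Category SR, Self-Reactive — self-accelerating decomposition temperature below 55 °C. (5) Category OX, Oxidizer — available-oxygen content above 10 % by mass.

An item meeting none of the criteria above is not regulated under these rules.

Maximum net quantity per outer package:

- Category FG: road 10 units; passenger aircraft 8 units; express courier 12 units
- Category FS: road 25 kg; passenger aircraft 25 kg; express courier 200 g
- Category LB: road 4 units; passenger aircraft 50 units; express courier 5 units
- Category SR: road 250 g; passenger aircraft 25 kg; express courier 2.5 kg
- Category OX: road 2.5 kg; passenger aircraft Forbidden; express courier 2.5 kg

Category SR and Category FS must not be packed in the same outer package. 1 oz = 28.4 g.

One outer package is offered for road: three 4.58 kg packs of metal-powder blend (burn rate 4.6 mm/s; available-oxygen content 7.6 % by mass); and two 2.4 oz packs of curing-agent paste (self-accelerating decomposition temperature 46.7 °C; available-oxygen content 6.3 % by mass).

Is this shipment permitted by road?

No

The metal-powder blend has burn rate 4.6 mm/s, which is > 1.8 mm/s, so it is Category FS (Flammable Solid).
Curing-agent paste: self-accelerating decomposition temperature 46.7 °C < 55 °C → Category SR (Self-Reactive).
Category SR quantity: two 2.4 oz packs = 136.32 g.
That is within the Category SR road limit of 250 g.
Category FS quantity: three 4.58 kg packs = 13.74 kg.
That is within the Category FS road limit of 25 kg.
Category SR and Category FS may not share an outer package.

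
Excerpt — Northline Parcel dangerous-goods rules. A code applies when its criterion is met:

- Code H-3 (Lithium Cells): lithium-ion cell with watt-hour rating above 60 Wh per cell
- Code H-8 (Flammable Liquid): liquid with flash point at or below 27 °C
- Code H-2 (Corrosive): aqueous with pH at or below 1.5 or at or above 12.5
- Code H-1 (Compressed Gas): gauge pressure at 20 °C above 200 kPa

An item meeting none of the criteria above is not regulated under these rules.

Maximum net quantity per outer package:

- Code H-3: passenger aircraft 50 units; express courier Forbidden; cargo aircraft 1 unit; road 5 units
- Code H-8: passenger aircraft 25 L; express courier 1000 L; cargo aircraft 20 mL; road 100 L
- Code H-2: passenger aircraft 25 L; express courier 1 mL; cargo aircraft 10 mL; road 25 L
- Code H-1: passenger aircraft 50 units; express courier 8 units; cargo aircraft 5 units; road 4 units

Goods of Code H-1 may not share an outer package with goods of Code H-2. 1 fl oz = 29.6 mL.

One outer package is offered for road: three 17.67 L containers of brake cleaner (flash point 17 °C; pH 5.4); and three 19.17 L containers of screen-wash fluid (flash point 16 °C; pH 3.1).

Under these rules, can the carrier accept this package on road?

No

The brake cleaner has flash point 17 °C, which is ≤ 27 °C, so it is Code H-8 (Flammable Liquid).
Screen-wash fluid: flash point 16 °C ≤ 27 °C → Code H-8 (Flammable Liquid).
Code H-8 net quantity: (three 17.67 L containers = 53.01 L) + (three 19.17 L containers = 57.51 L) = 110.52 L.
That exceeds the Code H-8 road limit of 100 L.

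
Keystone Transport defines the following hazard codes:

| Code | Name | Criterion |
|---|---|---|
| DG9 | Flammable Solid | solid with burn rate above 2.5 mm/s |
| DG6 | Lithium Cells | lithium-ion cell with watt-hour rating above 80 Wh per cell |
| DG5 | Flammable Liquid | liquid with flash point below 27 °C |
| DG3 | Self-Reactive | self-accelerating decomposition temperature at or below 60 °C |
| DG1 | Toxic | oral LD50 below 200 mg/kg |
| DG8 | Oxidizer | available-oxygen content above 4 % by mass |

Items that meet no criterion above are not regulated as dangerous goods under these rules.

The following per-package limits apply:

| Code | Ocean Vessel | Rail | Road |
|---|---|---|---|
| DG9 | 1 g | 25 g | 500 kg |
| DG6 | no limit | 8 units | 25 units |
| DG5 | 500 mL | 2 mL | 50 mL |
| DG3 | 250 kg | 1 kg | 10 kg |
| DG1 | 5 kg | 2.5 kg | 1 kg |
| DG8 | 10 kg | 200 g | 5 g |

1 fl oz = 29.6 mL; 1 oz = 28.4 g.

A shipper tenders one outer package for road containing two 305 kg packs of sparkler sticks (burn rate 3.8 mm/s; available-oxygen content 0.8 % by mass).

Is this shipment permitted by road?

With burn rate 3.8 mm/s (> 2.5 mm/s), the sparkler sticks fall in Code DG9.
Code DG9 quantity: two 305 kg packs = 610 kg.
That exceeds the Code DG9 road limit of 500 kg.

No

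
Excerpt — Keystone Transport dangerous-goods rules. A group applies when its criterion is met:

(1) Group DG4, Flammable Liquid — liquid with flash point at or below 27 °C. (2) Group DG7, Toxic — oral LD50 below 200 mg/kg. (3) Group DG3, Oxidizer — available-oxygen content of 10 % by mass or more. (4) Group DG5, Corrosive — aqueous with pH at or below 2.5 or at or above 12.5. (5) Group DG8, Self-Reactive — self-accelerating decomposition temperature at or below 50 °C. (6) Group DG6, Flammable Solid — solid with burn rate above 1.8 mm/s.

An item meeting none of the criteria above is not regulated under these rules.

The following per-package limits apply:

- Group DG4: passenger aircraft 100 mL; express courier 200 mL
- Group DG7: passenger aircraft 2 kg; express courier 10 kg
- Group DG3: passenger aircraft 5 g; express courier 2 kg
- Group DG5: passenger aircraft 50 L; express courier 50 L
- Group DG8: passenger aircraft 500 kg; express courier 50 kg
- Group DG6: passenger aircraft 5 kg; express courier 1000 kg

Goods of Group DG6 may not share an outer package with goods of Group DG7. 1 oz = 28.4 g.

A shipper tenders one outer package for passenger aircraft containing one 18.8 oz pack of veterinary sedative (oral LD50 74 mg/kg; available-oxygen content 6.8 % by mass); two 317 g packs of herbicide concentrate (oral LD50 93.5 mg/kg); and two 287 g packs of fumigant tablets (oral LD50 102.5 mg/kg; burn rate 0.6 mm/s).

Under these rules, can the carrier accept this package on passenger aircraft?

Yes

Veterinary sedative: oral LD50 74 mg/kg < 200 mg/kg → Group DG7 (Toxic).
With oral LD50 93.5 mg/kg (< 200 mg/kg), the herbicide concentrate falls in Group DG7.
With oral LD50 102.5 mg/kg (< 200 mg/kg), the fumigant tablets fall in Group DG7.
Group DG7 net quantity: (one 18.8 oz pack = 533.92 g) + (two 317 g packs = 634 g) + (two 287 g packs = 574 g) = 1741.92 g.
That is within the Group DG7 passenger aircraft limit of 2 kg.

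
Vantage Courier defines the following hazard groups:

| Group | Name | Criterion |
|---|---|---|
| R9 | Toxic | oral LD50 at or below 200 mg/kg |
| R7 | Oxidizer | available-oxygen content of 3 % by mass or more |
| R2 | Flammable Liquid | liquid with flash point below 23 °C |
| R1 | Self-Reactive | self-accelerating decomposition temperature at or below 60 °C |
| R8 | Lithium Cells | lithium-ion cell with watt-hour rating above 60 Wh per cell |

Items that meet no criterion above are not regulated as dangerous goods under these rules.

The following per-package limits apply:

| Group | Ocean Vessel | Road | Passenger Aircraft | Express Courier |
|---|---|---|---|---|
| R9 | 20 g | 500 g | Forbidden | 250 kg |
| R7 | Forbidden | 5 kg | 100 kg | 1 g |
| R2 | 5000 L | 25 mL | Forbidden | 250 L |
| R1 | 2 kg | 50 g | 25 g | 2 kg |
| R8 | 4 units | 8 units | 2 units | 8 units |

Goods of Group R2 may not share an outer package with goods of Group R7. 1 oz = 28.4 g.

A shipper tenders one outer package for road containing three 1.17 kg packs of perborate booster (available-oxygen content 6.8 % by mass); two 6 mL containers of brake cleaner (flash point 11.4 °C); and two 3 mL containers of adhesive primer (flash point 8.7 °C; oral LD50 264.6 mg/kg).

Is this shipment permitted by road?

Perborate booster: available-oxygen content 6.8 % by mass ≥ 3 % by mass → Group R7 (Oxidizer).
Flash point 11.4 °C meets the Group R2 criterion (Flammable Liquid), so the brake cleaner is Group R2.
Flash point 8.7 °C meets the Group R2 criterion (Flammable Liquid), so the adhesive primer is Group R2.
Total Group R2: (two 6 mL containers = 12 mL) + (two 3 mL containers = 6 mL) = 18 mL.
18 mL ≤ 25 mL (road limit, Group R2) — within limit.
Group R7 quantity: three 1.17 kg packs = 3.51 kg.
That is within the Group R7 road limit of 5 kg.
Group R2 and Group R7 may not share an outer package.

No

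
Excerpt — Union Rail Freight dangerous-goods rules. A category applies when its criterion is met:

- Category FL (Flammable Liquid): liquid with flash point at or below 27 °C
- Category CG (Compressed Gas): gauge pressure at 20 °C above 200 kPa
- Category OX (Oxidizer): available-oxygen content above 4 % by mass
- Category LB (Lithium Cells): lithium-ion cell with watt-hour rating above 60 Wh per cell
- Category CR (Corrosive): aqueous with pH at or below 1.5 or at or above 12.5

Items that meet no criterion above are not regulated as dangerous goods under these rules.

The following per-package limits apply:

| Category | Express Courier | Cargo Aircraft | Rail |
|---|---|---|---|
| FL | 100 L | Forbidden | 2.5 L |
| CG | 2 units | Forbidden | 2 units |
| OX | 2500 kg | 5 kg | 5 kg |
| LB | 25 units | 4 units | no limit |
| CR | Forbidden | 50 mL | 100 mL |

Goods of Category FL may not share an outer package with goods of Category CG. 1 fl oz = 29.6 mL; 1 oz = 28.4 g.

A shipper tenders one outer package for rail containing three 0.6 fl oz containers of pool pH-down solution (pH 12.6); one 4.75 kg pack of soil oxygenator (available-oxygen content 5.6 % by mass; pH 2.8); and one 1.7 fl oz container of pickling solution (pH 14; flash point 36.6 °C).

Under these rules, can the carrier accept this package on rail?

No

The pool pH-down solution has pH 12.6, which is ≥ 12.5, so it is Category CR (Corrosive).
Available-oxygen content 5.6 % by mass meets the Category OX criterion (Oxidizer), so the soil oxygenator is Category OX.
Pickling solution: pH 14 ≥ 12.5 → Category CR (Corrosive).
Total Category CR: (three 0.6 fl oz containers = 53.28 mL) + (one 1.7 fl oz container = 50.32 mL) = 103.6 mL.
That exceeds the Category CR rail limit of 100 mL.
Category OX quantity: 4.75 kg.
4.75 kg is within the rail limit of 5 kg for Category OX.
The segregation rule (Category FL with Category CG) does not apply to Category CR with Category OX.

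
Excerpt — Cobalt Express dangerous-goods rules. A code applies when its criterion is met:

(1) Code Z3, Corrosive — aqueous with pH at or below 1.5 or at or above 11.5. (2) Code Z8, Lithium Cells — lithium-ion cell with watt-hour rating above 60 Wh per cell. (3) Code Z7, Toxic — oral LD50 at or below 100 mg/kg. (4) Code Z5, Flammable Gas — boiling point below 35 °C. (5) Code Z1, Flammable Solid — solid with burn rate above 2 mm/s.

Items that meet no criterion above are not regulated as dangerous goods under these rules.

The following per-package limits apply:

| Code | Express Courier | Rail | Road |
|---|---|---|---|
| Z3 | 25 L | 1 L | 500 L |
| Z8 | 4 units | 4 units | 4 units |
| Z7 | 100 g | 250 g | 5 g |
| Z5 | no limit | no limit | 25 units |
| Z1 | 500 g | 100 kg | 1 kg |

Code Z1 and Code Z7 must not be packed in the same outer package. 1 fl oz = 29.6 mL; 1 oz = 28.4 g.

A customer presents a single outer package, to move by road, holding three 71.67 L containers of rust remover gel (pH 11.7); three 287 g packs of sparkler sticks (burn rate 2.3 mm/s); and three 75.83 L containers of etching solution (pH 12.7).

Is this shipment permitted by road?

Yes

Rust remover gel: pH 11.7 ≥ 11.5 → Code Z3 (Corrosive).
With burn rate 2.3 mm/s (> 2 mm/s), the sparkler sticks fall in Code Z1.
With pH 12.7 (≥ 11.5), the etching solution falls in Code Z3.
Code Z1 quantity: three 287 g packs = 861 g.
861 g ≤ 1 kg (road limit, Code Z1) — within limit.
Code Z3 net quantity: (three 71.67 L containers = 215.01 L) + (three 75.83 L containers = 227.49 L) = 442.5 L.
442.5 L is within the road limit of 500 L for Code Z3.
The segregation rule (Code Z1 with Code Z7) does not apply to Code Z1 with Code Z3.
Every hazard code is within its road limit and no segregation rule is violated.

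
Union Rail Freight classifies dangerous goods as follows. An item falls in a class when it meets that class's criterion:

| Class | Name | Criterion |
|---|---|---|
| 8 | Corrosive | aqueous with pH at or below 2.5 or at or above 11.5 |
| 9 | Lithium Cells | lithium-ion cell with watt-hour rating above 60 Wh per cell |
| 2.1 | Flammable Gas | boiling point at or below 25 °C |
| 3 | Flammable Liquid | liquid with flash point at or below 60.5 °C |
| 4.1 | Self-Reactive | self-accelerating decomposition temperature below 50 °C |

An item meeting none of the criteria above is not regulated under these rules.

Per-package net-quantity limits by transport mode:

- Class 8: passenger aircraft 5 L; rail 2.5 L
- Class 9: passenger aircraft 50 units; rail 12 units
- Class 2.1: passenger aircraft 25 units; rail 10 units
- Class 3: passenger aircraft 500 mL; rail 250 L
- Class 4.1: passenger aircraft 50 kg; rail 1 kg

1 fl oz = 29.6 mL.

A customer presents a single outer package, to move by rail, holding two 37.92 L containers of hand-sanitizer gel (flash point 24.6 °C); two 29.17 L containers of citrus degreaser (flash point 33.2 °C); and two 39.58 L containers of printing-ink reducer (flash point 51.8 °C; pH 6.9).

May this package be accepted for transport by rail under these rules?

With flash point 24.6 °C (≤ 60.5 °C), the hand-sanitizer gel falls in Class 3.
Citrus degreaser: flash point 33.2 °C ≤ 60.5 °C → Class 3 (Flammable Liquid).
Printing-ink reducer: flash point 51.8 °C ≤ 60.5 °C → Class 3 (Flammable Liquid).
Class 3 net quantity: (two 37.92 L containers = 75.84 L) + (two 29.17 L containers = 58.34 L) + (two 39.58 L containers = 79.16 L) = 213.34 L.
That is within the Class 3 rail limit of 250 L.

Yes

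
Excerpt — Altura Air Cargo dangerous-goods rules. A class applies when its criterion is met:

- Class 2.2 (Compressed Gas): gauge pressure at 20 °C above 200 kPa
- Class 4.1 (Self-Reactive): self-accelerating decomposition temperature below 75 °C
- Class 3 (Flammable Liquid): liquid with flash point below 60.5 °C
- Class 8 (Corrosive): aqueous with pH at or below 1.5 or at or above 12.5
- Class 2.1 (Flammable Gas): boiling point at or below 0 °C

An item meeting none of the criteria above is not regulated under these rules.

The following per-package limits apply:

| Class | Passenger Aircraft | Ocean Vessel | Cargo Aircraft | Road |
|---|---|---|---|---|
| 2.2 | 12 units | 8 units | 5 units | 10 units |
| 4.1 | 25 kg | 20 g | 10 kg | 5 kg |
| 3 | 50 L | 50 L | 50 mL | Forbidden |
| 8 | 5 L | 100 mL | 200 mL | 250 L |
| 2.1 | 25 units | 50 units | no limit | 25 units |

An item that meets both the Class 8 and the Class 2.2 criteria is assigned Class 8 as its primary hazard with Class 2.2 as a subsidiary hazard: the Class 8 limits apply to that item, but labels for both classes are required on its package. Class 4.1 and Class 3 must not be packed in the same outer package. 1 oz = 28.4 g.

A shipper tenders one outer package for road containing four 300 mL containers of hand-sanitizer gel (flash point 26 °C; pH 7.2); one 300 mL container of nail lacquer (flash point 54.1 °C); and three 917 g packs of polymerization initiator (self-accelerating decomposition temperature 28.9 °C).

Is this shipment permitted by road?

Hand-sanitizer gel: flash point 26 °C < 60.5 °C → Class 3 (Flammable Liquid).
Flash point 54.1 °C meets the Class 3 criterion (Flammable Liquid), so the nail lacquer is Class 3.
Polymerization initiator: self-accelerating decomposition temperature 28.9 °C < 75 °C → Class 4.1 (Self-Reactive).
Class 4.1 quantity: three 917 g packs = 2.751 kg.
That is within the Class 4.1 road limit of 5 kg.
Class 3 net quantity: (four 300 mL containers = 1.2 L) + 300 mL = 1.5 L.
Class 3 is Forbidden by road.
Class 4.1 and Class 3 may not share an outer package.

No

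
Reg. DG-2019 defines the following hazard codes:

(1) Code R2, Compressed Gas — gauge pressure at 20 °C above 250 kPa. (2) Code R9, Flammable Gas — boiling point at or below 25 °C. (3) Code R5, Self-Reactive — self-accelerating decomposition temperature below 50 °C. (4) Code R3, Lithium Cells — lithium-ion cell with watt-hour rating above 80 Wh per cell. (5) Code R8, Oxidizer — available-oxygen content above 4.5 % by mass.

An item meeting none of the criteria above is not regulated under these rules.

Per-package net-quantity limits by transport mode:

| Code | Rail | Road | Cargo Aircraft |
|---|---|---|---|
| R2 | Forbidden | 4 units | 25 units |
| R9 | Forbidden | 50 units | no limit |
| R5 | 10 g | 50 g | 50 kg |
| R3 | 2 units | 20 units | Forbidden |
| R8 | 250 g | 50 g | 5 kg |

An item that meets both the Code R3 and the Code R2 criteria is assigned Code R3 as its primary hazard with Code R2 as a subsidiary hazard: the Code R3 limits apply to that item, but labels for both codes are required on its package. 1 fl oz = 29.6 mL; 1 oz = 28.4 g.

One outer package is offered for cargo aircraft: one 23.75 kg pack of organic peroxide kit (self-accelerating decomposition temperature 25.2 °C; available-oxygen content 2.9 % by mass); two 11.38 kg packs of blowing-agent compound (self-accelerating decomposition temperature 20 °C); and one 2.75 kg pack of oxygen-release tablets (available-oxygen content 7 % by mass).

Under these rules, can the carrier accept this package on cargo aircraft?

Organic peroxide kit: self-accelerating decomposition temperature 25.2 °C < 50 °C → Code R5 (Self-Reactive).
Blowing-agent compound: self-accelerating decomposition temperature 20 °C < 50 °C → Code R5 (Self-Reactive).
Oxygen-release tablets: available-oxygen content 7 % by mass > 4.5 % by mass → Code R8 (Oxidizer).
Code R5 net quantity: 23.75 kg + (two 11.38 kg packs = 22.76 kg) = 46.51 kg.
46.51 kg is within the cargo aircraft limit of 50 kg for Code R5.
Code R8 quantity: 2.75 kg.
2.75 kg is within the cargo aircraft limit of 5 kg for Code R8.
Every hazard code is within its cargo aircraft limit and no segregation rule is violated.

Yes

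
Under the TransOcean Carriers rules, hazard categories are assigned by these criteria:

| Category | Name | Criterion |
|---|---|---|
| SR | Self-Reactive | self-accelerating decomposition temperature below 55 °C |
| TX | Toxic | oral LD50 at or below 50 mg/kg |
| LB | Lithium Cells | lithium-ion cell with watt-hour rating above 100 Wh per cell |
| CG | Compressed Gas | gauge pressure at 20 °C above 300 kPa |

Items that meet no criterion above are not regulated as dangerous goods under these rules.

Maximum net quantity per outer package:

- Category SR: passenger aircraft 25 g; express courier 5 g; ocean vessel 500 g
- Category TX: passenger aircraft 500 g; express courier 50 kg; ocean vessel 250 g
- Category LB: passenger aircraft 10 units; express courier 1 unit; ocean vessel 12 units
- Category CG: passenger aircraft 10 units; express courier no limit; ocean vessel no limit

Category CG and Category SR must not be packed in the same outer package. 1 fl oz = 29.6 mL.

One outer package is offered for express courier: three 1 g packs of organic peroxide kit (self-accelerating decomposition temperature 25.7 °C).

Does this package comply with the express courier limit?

Yes

Organic peroxide kit: self-accelerating decomposition temperature 25.7 °C < 55 °C → Category SR (Self-Reactive).
Category SR quantity: three 1 g packs = 3 g.
That is within the Category SR express courier limit of 5 g.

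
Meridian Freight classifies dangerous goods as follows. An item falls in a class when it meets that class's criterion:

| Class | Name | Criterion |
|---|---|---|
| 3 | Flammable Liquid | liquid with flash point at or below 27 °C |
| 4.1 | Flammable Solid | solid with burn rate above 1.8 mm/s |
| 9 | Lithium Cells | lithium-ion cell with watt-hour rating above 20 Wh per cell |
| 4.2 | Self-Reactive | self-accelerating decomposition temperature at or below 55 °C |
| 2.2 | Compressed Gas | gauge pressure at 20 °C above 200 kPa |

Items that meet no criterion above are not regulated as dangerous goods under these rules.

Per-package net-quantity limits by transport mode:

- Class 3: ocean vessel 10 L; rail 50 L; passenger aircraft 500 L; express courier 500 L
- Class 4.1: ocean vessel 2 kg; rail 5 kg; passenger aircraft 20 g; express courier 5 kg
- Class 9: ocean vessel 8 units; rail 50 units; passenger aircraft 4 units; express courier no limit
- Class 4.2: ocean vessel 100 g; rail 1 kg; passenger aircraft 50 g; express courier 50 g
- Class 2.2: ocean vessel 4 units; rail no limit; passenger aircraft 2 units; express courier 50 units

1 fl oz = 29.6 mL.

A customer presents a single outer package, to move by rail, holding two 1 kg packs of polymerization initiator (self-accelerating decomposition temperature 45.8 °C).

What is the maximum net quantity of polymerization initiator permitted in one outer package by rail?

Polymerization initiator: self-accelerating decomposition temperature 45.8 °C ≤ 55 °C → Class 4.2 (Self-Reactive).
The rail limit for Class 4.2 is 1 kg.

1 kg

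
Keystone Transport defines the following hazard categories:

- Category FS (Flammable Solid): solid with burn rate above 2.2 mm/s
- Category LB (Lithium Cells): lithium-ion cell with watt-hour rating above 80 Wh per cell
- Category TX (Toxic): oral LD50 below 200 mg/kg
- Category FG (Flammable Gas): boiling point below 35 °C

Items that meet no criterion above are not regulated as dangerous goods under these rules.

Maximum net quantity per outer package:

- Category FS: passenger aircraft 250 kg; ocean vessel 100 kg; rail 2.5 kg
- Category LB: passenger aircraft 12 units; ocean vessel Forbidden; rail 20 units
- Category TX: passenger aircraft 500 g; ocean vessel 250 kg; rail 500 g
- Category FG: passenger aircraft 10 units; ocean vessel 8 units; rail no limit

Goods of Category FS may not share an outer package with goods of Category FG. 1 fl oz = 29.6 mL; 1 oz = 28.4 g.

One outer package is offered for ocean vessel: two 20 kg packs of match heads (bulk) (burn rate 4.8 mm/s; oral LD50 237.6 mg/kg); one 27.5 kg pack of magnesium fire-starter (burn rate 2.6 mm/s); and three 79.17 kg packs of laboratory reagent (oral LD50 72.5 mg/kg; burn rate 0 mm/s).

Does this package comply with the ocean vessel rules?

With burn rate 4.8 mm/s (> 2.2 mm/s), the match heads (bulk) fall in Category FS.
The magnesium fire-starter has burn rate 2.6 mm/s, which is > 2.2 mm/s, so it is Category FS (Flammable Solid).
The laboratory reagent has oral LD50 72.5 mg/kg, which is < 200 mg/kg, so it is Category TX (Toxic).
Category FS net quantity: (two 20 kg packs = 40 kg) + 27.5 kg = 67.5 kg.
That is within the Category FS ocean vessel limit of 100 kg.
Category TX quantity: three 79.17 kg packs = 237.51 kg.
That is within the Category TX ocean vessel limit of 250 kg.
The segregation rule (Category FS with Category FG) does not apply to Category FS with Category TX.
Every hazard category is within its ocean vessel limit and no segregation rule is violated.

Yes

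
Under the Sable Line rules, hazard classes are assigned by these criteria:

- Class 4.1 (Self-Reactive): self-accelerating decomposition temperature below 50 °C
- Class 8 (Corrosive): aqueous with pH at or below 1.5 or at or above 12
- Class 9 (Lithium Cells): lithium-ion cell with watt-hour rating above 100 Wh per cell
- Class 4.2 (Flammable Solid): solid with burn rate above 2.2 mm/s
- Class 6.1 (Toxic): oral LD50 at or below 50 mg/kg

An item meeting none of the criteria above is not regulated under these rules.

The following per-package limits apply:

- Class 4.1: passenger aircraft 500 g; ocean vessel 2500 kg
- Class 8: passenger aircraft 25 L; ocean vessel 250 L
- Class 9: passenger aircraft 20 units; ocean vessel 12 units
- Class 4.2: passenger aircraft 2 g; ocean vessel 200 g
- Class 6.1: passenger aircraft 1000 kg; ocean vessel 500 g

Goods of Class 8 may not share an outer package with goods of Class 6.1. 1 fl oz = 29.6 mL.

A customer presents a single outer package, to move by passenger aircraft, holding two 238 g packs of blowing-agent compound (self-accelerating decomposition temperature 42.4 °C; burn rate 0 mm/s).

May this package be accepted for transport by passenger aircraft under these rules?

Yes

Self-accelerating decomposition temperature 42.4 °C meets the Class 4.1 criterion (Self-Reactive), so the blowing-agent compound is Class 4.1.
Class 4.1 quantity: two 238 g packs = 476 g.
That is within the Class 4.1 passenger aircraft limit of 500 g.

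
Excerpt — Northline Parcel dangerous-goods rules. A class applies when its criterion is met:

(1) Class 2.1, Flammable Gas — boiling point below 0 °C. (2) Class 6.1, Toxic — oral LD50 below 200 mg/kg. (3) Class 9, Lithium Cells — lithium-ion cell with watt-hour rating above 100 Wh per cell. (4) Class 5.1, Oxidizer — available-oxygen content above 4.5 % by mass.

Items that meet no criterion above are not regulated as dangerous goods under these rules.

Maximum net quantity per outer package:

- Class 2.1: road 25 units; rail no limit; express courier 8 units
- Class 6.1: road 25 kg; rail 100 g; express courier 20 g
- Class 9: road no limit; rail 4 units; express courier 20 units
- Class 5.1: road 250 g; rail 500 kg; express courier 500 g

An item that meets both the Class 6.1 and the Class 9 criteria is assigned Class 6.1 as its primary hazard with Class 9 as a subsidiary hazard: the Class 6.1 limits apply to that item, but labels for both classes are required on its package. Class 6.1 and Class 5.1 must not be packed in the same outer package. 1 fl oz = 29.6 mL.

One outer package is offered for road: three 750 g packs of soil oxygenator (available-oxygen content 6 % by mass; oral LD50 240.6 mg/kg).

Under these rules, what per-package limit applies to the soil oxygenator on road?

With available-oxygen content 6 % by mass (> 4.5 % by mass), the soil oxygenator falls in Class 5.1.
The road limit for Class 5.1 is 250 g.

250 g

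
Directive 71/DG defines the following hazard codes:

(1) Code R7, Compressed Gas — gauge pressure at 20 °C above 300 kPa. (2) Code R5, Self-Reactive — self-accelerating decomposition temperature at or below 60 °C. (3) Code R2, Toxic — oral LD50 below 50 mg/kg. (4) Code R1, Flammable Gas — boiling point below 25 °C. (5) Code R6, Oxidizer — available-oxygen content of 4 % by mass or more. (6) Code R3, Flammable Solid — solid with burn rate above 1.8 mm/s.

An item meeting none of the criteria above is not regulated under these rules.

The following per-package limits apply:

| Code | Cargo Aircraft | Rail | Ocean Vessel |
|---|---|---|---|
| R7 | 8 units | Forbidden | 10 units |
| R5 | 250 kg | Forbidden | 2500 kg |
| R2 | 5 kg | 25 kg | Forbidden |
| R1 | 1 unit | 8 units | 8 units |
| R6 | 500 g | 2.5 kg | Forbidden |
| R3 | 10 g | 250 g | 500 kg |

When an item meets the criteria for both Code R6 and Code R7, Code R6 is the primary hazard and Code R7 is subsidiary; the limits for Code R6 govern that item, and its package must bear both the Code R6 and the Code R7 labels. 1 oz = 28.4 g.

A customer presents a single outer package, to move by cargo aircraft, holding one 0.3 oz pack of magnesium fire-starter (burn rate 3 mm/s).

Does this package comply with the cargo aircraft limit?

Magnesium fire-starter: burn rate 3 mm/s > 1.8 mm/s → Code R3 (Flammable Solid).
Code R3 quantity: one 0.3 oz pack = 8.52 g.
That is within the Code R3 cargo aircraft limit of 10 g.

Yes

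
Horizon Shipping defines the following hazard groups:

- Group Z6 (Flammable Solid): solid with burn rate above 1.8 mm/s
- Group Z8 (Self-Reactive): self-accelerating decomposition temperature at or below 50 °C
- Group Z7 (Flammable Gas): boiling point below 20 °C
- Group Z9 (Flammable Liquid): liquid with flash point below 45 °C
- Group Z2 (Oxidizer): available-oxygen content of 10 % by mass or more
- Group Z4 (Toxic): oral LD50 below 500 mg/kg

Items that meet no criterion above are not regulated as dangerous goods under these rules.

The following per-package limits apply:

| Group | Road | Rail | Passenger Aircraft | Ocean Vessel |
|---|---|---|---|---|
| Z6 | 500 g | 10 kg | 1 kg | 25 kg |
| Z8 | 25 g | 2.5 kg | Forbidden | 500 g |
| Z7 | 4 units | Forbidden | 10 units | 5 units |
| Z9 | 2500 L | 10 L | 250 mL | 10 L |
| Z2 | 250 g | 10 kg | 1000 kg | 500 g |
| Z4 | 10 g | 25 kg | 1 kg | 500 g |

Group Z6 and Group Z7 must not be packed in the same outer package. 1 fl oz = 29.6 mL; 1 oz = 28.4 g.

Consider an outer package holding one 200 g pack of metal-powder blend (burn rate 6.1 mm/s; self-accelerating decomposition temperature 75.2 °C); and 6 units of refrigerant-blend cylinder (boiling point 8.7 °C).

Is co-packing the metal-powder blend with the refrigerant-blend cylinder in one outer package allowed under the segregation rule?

No

Burn rate 6.1 mm/s meets the Group Z6 criterion (Flammable Solid), so the metal-powder blend is Group Z6.
Boiling point 8.7 °C meets the Group Z7 criterion (Flammable Gas), so the refrigerant-blend cylinder is Group Z7.
Group Z6 and Group Z7 may not share an outer package.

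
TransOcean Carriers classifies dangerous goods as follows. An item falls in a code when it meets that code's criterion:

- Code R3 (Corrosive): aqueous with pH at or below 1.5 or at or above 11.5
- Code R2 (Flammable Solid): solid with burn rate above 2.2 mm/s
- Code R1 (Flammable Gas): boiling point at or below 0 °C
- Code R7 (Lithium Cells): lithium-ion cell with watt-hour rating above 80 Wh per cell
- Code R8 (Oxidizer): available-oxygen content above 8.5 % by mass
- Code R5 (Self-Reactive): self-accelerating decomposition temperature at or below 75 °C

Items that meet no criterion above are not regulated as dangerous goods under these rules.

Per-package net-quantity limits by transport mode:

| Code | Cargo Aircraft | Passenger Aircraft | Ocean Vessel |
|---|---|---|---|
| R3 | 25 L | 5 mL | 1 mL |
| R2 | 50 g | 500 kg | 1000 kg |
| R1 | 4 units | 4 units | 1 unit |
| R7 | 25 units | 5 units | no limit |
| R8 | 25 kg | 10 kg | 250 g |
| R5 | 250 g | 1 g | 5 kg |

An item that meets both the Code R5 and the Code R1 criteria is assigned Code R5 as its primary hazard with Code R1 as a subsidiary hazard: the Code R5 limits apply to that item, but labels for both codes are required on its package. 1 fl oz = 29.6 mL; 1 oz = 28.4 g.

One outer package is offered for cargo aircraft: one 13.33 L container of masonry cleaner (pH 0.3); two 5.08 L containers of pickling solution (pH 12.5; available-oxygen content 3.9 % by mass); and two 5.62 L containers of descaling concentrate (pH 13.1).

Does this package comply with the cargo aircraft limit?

The masonry cleaner has pH 0.3, which is ≤ 1.5, so it is Code R3 (Corrosive).
The pickling solution has pH 12.5, which is ≥ 11.5, so it is Code R3 (Corrosive).
Descaling concentrate: pH 13.1 ≥ 11.5 → Code R3 (Corrosive).
Code R3 net quantity: 13.33 L + (two 5.08 L containers = 10.16 L) + (two 5.62 L containers = 11.24 L) = 34.73 L.
34.73 L exceeds the cargo aircraft limit of 25 L for Code R3.

No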